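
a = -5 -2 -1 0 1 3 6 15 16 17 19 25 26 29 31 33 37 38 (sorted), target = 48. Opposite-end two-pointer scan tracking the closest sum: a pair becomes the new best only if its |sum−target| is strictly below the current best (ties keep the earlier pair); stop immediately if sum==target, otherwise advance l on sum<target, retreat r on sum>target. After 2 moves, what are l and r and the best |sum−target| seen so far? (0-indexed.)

l=2, r=17, best |Δ|=12

l=0 r=17: -5+38=33 d=15 *, l++
l=1 r=17: -2+38=36 d=12 *, l++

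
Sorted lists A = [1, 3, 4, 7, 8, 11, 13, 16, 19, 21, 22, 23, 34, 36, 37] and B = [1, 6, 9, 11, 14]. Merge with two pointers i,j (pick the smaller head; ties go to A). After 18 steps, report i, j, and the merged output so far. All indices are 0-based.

i=13, j=5, merged so far=[1, 1, 3, 4, 6, 7, 8, 9, 11, 11, 13, 14, 16, 19, 21, 22, 23, 34]

i=0 j=0: A[i]=1<=B[j]=1 take 1, i++
i=1 j=0: A[i]=3>B[j]=1 take 1, j++
i=1 j=1: A[i]=3<=B[j]=6 take 3, i++
i=2 j=1: A[i]=4<=B[j]=6 take 4, i++
i=3 j=1: A[i]=7>B[j]=6 take 6, j++
i=3 j=2: A[i]=7<=B[j]=9 take 7, i++
i=4 j=2: A[i]=8<=B[j]=9 take 8, i++
i=5 j=2: A[i]=11>B[j]=9 take 9, j++
i=5 j=3: A[i]=11<=B[j]=11 take 11, i++
i=6 j=3: A[i]=13>B[j]=11 take 11, j++
i=6 j=4: A[i]=13<=B[j]=14 take 13, i++
i=7 j=4: A[i]=16>B[j]=14 take 14, j++
i=7 j=5: B done, take A[i]=16, i++
i=8 j=5: B done, take A[i]=19, i++
i=9 j=5: B done, take A[i]=21, i++
i=10 j=5: B done, take A[i]=22, i++
i=11 j=5: B done, take A[i]=23, i++
i=12 j=5: B done, take A[i]=34, i++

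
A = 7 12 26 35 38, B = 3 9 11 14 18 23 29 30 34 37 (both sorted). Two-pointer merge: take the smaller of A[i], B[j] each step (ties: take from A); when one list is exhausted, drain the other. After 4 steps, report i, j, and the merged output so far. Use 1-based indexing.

[i=1,j=1] A[i]=7>B[j]=3 take 3 → j++
[i=1,j=2] A[i]=7<=B[j]=9 take 7 → i++
[i=2,j=2] A[i]=12>B[j]=9 take 9 → j++
[i=2,j=3] A[i]=12>B[j]=11 take 11 → j++

i=2, j=4, merged so far=[3, 7, 9, 11]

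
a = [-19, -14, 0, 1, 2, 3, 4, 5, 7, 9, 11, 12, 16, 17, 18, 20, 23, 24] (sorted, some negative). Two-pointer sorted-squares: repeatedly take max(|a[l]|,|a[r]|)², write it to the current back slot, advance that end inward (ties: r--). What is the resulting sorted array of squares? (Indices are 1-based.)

[0, 1, 4, 9, 16, 25, 49, 81, 121, 144, 196, 256, 289, 324, 361, 400, 529, 576]

[1,18] |-19|<=|24| out[18]=576 → r--
[1,17] |-19|<=|23| out[17]=529 → r--
[1,16] |-19|<=|20| out[16]=400 → r--
[1,15] |-19|>|18| out[15]=361 → l++
[2,15] |-14|<=|18| out[14]=324 → r--
[2,14] |-14|<=|17| out[13]=289 → r--
[2,13] |-14|<=|16| out[12]=256 → r--
[2,12] |-14|>|12| out[11]=196 → l++
[3,12] |0|<=|12| out[10]=144 → r--
[3,11] |0|<=|11| out[9]=121 → r--
[3,10] |0|<=|9| out[8]=81 → r--
[3,9] |0|<=|7| out[7]=49 → r--
[3,8] |0|<=|5| out[6]=25 → r--
[3,7] |0|<=|4| out[5]=16 → r--
[3,6] |0|<=|3| out[4]=9 → r--
[3,5] |0|<=|2| out[3]=4 → r--
[3,4] |0|<=|1| out[2]=1 → r--
[3,3] |0|<=|0| out[1]=0 → r--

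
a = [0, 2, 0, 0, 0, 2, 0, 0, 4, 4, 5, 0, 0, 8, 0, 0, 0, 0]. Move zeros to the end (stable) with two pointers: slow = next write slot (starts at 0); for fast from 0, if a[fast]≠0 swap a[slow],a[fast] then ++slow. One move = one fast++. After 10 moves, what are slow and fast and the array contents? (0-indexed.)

(s=0,f=0) a[fast]=0 → fast++
(s=0,f=1) a[fast]=2≠0 swap→a[0]=2 → slow++,fast++
(s=1,f=2) a[fast]=0 → fast++
(s=1,f=3) a[fast]=0 → fast++
(s=1,f=4) a[fast]=0 → fast++
(s=1,f=5) a[fast]=2≠0 swap→a[1]=2 → slow++,fast++
(s=2,f=6) a[fast]=0 → fast++
(s=2,f=7) a[fast]=0 → fast++
(s=2,f=8) a[fast]=4≠0 swap→a[2]=4 → slow++,fast++
(s=3,f=9) a[fast]=4≠0 swap→a[3]=4 → slow++,fast++

slow=4, fast=10, a=[2, 2, 4, 4, 0, 0, 0, 0, 0, 0, 5, 0, 0, 8, 0, 0, 0, 0]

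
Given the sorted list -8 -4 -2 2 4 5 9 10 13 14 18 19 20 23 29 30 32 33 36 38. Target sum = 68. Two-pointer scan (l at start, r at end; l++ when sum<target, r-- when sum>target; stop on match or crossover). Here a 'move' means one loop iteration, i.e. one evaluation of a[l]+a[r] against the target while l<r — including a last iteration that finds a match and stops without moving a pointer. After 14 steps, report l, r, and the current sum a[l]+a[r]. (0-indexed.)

[0,19] -8+38=30 <68 → l++
[1,19] -4+38=34 <68 → l++
[2,19] -2+38=36 <68 → l++
[3,19] 2+38=40 <68 → l++
[4,19] 4+38=42 <68 → l++
[5,19] 5+38=43 <68 → l++
[6,19] 9+38=47 <68 → l++
[7,19] 10+38=48 <68 → l++
[8,19] 13+38=51 <68 → l++
[9,19] 14+38=52 <68 → l++
[10,19] 18+38=56 <68 → l++
[11,19] 19+38=57 <68 → l++
[12,19] 20+38=58 <68 → l++
[13,19] 23+38=61 <68 → l++

l=14, r=19, sum=67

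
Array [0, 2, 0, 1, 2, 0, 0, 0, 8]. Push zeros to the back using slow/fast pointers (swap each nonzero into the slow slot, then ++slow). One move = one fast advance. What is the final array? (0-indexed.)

(s=0,f=0) a[fast]=0 → fast++
(s=0,f=1) a[fast]=2≠0 swap→a[0]=2 → slow++,fast++
(s=1,f=2) a[fast]=0 → fast++
(s=1,f=3) a[fast]=1≠0 swap→a[1]=1 → slow++,fast++
(s=2,f=4) a[fast]=2≠0 swap→a[2]=2 → slow++,fast++
(s=3,f=5) a[fast]=0 → fast++
(s=3,f=6) a[fast]=0 → fast++
(s=3,f=7) a[fast]=0 → fast++
(s=3,f=8) a[fast]=8≠0 swap→a[3]=8 → slow++,fast++

[2, 1, 2, 8, 0, 0, 0, 0, 0]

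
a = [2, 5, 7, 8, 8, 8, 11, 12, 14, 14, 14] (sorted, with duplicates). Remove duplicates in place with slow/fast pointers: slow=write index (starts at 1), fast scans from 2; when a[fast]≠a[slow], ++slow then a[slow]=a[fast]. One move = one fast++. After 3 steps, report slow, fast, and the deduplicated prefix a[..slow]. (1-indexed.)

slow=1 fast=2: a[fast]=5≠a[slow]=2 write a[2]=5, slow++,fast++
slow=2 fast=3: a[fast]=7≠a[slow]=5 write a[3]=7, slow++,fast++
slow=3 fast=4: a[fast]=8≠a[slow]=7 write a[4]=8, slow++,fast++

slow=4, fast=5, prefix=[2, 5, 7, 8]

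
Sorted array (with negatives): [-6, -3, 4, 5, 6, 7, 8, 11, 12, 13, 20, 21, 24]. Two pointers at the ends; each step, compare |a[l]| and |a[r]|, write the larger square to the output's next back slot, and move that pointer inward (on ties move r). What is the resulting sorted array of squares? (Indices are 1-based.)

l=1 r=13: |-6|<=|24| out[13]=576, r--
l=1 r=12: |-6|<=|21| out[12]=441, r--
l=1 r=11: |-6|<=|20| out[11]=400, r--
l=1 r=10: |-6|<=|13| out[10]=169, r--
l=1 r=9: |-6|<=|12| out[9]=144, r--
l=1 r=8: |-6|<=|11| out[8]=121, r--
l=1 r=7: |-6|<=|8| out[7]=64, r--
l=1 r=6: |-6|<=|7| out[6]=49, r--
l=1 r=5: |-6|<=|6| out[5]=36, r--
l=1 r=4: |-6|>|5| out[4]=36, l++
l=2 r=4: |-3|<=|5| out[3]=25, r--
l=2 r=3: |-3|<=|4| out[2]=16, r--
l=2 r=2: |-3|<=|-3| out[1]=9, r--

[9, 16, 25, 36, 36, 49, 64, 121, 144, 169, 400, 441, 576]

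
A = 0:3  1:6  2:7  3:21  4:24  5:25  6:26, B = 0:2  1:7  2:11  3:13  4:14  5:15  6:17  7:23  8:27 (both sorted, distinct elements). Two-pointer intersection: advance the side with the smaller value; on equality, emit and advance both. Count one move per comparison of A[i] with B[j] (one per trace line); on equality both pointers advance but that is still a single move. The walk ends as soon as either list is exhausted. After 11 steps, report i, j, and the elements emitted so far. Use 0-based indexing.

[i=0,j=0] 3>2 → j++
[i=0,j=1] 3<7 → i++
[i=1,j=1] 6<7 → i++
[i=2,j=1] 7==7 emit → i++,j++
[i=3,j=2] 21>11 → j++
[i=3,j=3] 21>13 → j++
[i=3,j=4] 21>14 → j++
[i=3,j=5] 21>15 → j++
[i=3,j=6] 21>17 → j++
[i=3,j=7] 21<23 → i++
[i=4,j=7] 24>23 → j++

i=4, j=8, emitted=[7]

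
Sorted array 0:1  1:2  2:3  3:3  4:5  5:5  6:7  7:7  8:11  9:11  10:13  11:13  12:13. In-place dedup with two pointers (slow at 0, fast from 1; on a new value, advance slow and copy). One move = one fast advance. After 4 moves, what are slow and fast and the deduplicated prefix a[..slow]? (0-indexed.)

slow=0 fast=1: a[fast]=2≠a[slow]=1 write a[1]=2, slow++,fast++
slow=1 fast=2: a[fast]=3≠a[slow]=2 write a[2]=3, slow++,fast++
slow=2 fast=3: a[fast]=3=a[slow] dup, fast++
slow=2 fast=4: a[fast]=5≠a[slow]=3 write a[3]=5, slow++,fast++

slow=3, fast=5, prefix=[1, 2, 3, 5]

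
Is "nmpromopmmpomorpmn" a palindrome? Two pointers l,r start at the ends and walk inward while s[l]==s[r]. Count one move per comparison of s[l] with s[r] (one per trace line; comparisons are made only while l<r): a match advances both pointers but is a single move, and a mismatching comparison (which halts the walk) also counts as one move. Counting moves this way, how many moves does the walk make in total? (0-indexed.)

[0,17] 'n'=='n' → l++,r--
[1,16] 'm'=='m' → l++,r--
[2,15] 'p'=='p' → l++,r--
[3,14] 'r'=='r' → l++,r--
[4,13] 'o'=='o' → l++,r--
[5,12] 'm'=='m' → l++,r--
[6,11] 'o'=='o' → l++,r--
[7,10] 'p'=='p' → l++,r--
[8,9] 'm'=='m' → l++,r--

9 moves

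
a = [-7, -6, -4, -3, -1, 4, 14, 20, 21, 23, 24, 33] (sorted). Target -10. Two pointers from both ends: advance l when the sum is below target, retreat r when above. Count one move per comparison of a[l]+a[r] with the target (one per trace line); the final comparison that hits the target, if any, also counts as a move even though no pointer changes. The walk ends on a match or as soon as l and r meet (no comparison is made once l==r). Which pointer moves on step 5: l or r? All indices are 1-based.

[1,12] -7+33=26 >-10 → r--
[1,11] -7+24=17 >-10 → r--
[1,10] -7+23=16 >-10 → r--
[1,9] -7+21=14 >-10 → r--
[1,8] -7+20=13 >-10 → r--

r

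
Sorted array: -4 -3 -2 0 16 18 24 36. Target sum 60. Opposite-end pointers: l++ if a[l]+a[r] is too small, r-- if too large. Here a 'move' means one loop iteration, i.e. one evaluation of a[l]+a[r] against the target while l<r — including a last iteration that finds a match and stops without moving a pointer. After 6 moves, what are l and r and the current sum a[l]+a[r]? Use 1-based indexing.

l=7, r=8, sum=60

l=1 r=8: -4+36=32 <60, l++
l=2 r=8: -3+36=33 <60, l++
l=3 r=8: -2+36=34 <60, l++
l=4 r=8: 0+36=36 <60, l++
l=5 r=8: 16+36=52 <60, l++
l=6 r=8: 18+36=54 <60, l++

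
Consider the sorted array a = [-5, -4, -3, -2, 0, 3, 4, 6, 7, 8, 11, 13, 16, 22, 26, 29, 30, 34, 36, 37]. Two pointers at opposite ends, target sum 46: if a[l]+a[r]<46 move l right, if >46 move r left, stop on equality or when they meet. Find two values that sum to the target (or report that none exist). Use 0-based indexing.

(16, 30)

[0,19] -5+37=32 <46 → l++
[1,19] -4+37=33 <46 → l++
[2,19] -3+37=34 <46 → l++
[3,19] -2+37=35 <46 → l++
[4,19] 0+37=37 <46 → l++
[5,19] 3+37=40 <46 → l++
[6,19] 4+37=41 <46 → l++
[7,19] 6+37=43 <46 → l++
[8,19] 7+37=44 <46 → l++
[9,19] 8+37=45 <46 → l++
[10,19] 11+37=48 >46 → r--
[10,18] 11+36=47 >46 → r--
[10,17] 11+34=45 <46 → l++
[11,17] 13+34=47 >46 → r--
[11,16] 13+30=43 <46 → l++
[12,16] 16+30=46 → found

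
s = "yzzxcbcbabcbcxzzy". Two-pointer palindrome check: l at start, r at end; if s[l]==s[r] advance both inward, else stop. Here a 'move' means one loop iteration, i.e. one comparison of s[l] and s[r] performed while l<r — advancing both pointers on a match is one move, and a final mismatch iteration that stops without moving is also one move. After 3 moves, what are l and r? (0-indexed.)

l=3, r=13

[0,16] 'y'=='y' → l++,r--
[1,15] 'z'=='z' → l++,r--
[2,14] 'z'=='z' → l++,r--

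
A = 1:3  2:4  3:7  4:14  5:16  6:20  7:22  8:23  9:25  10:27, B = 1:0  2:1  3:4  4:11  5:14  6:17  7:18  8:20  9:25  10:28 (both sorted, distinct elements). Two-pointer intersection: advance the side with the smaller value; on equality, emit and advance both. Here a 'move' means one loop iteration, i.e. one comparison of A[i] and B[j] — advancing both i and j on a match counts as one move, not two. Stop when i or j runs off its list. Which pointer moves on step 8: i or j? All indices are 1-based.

i

i=1 j=1: 3>0, j++
i=1 j=2: 3>1, j++
i=1 j=3: 3<4, i++
i=2 j=3: 4==4 emit, i++,j++
i=3 j=4: 7<11, i++
i=4 j=4: 14>11, j++
i=4 j=5: 14==14 emit, i++,j++
i=5 j=6: 16<17, i++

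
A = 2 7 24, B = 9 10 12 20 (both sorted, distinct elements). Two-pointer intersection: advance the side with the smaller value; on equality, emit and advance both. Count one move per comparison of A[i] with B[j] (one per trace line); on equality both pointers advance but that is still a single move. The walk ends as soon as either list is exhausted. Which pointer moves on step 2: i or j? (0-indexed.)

[i=0,j=0] 2<9 → i++
[i=1,j=0] 7<9 → i++

i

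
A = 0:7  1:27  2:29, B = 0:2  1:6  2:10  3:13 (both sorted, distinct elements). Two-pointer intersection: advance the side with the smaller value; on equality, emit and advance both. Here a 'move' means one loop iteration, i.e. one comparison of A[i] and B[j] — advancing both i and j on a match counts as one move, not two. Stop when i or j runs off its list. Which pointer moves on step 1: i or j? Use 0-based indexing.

i=0 j=0: 7>2, j++

j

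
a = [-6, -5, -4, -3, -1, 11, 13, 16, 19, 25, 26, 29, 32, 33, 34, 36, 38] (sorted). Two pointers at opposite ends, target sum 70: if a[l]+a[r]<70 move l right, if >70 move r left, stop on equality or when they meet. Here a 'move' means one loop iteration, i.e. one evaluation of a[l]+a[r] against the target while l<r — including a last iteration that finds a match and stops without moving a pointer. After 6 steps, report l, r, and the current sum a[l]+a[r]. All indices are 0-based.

l=6, r=16, sum=51

[0,16] -6+38=32 <70 → l++
[1,16] -5+38=33 <70 → l++
[2,16] -4+38=34 <70 → l++
[3,16] -3+38=35 <70 → l++
[4,16] -1+38=37 <70 → l++
[5,16] 11+38=49 <70 → l++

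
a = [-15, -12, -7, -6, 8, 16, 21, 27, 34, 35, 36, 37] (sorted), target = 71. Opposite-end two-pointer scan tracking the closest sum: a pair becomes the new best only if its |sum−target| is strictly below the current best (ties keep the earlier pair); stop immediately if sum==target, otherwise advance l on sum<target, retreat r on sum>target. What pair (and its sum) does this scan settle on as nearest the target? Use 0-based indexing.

[0,11] -15+37=22 d=49 * → l++
[1,11] -12+37=25 d=46 * → l++
[2,11] -7+37=30 d=41 * → l++
[3,11] -6+37=31 d=40 * → l++
[4,11] 8+37=45 d=26 * → l++
[5,11] 16+37=53 d=18 * → l++
[6,11] 21+37=58 d=13 * → l++
[7,11] 27+37=64 d=7 * → l++
[8,11] 34+37=71 d=0 * → stop

pair (34, 37) with sum 71 (|Δ|=0)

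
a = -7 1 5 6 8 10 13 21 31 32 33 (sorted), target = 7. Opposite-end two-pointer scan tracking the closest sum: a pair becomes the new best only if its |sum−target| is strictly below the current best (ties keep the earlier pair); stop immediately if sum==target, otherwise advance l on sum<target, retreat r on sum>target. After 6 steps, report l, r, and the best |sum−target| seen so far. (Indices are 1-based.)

[1,11] -7+33=26 d=19 * → r--
[1,10] -7+32=25 d=18 * → r--
[1,9] -7+31=24 d=17 * → r--
[1,8] -7+21=14 d=7 * → r--
[1,7] -7+13=6 d=1 * → l++
[2,7] 1+13=14 d=7 → r--

l=2, r=6, best |Δ|=1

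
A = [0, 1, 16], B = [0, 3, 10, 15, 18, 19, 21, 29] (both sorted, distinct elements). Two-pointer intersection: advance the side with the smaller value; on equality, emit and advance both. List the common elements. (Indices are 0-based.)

intersection = [0]

i=0 j=0: 0==0 emit, i++,j++
i=1 j=1: 1<3, i++
i=2 j=1: 16>3, j++
i=2 j=2: 16>10, j++
i=2 j=3: 16>15, j++
i=2 j=4: 16<18, i++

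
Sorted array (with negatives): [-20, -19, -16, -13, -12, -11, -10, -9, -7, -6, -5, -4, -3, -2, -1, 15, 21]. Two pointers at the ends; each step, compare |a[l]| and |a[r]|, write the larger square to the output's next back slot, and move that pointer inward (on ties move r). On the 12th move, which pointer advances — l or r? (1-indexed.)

l

l=1 r=17: |-20|<=|21| out[17]=441, r--
l=1 r=16: |-20|>|15| out[16]=400, l++
l=2 r=16: |-19|>|15| out[15]=361, l++
l=3 r=16: |-16|>|15| out[14]=256, l++
l=4 r=16: |-13|<=|15| out[13]=225, r--
l=4 r=15: |-13|>|-1| out[12]=169, l++
l=5 r=15: |-12|>|-1| out[11]=144, l++
l=6 r=15: |-11|>|-1| out[10]=121, l++
l=7 r=15: |-10|>|-1| out[9]=100, l++
l=8 r=15: |-9|>|-1| out[8]=81, l++
l=9 r=15: |-7|>|-1| out[7]=49, l++
l=10 r=15: |-6|>|-1| out[6]=36, l++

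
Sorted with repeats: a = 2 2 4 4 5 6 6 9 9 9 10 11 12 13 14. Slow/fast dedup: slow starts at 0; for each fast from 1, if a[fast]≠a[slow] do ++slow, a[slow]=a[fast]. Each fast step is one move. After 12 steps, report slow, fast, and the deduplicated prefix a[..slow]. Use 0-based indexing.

(s=0,f=1) a[fast]=2=a[slow] dup → fast++
(s=0,f=2) a[fast]=4≠a[slow]=2 write a[1]=4 → slow++,fast++
(s=1,f=3) a[fast]=4=a[slow] dup → fast++
(s=1,f=4) a[fast]=5≠a[slow]=4 write a[2]=5 → slow++,fast++
(s=2,f=5) a[fast]=6≠a[slow]=5 write a[3]=6 → slow++,fast++
(s=3,f=6) a[fast]=6=a[slow] dup → fast++
(s=3,f=7) a[fast]=9≠a[slow]=6 write a[4]=9 → slow++,fast++
(s=4,f=8) a[fast]=9=a[slow] dup → fast++
(s=4,f=9) a[fast]=9=a[slow] dup → fast++
(s=4,f=10) a[fast]=10≠a[slow]=9 write a[5]=10 → slow++,fast++
(s=5,f=11) a[fast]=11≠a[slow]=10 write a[6]=11 → slow++,fast++
(s=6,f=12) a[fast]=12≠a[slow]=11 write a[7]=12 → slow++,fast++

slow=7, fast=13, prefix=[2, 4, 5, 6, 9, 10, 11, 12]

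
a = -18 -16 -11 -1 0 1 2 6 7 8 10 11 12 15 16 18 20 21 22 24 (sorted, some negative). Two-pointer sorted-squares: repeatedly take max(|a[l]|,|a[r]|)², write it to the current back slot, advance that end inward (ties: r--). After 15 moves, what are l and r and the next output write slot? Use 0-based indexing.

l=3, r=7, next write slot=4

[0,19] |-18|<=|24| out[19]=576 → r--
[0,18] |-18|<=|22| out[18]=484 → r--
[0,17] |-18|<=|21| out[17]=441 → r--
[0,16] |-18|<=|20| out[16]=400 → r--
[0,15] |-18|<=|18| out[15]=324 → r--
[0,14] |-18|>|16| out[14]=324 → l++
[1,14] |-16|<=|16| out[13]=256 → r--
[1,13] |-16|>|15| out[12]=256 → l++
[2,13] |-11|<=|15| out[11]=225 → r--
[2,12] |-11|<=|12| out[10]=144 → r--
[2,11] |-11|<=|11| out[9]=121 → r--
[2,10] |-11|>|10| out[8]=121 → l++
[3,10] |-1|<=|10| out[7]=100 → r--
[3,9] |-1|<=|8| out[6]=64 → r--
[3,8] |-1|<=|7| out[5]=49 → r--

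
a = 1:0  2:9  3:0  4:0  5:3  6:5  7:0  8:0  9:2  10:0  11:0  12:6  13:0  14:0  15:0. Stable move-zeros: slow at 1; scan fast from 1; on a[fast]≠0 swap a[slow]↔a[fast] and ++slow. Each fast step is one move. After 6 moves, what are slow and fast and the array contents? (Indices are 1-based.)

slow=4, fast=7, a=[9, 3, 5, 0, 0, 0, 0, 0, 2, 0, 0, 6, 0, 0, 0]

(s=1,f=1) a[fast]=0 → fast++
(s=1,f=2) a[fast]=9≠0 swap→a[1]=9 → slow++,fast++
(s=2,f=3) a[fast]=0 → fast++
(s=2,f=4) a[fast]=0 → fast++
(s=2,f=5) a[fast]=3≠0 swap→a[2]=3 → slow++,fast++
(s=3,f=6) a[fast]=5≠0 swap→a[3]=5 → slow++,fast++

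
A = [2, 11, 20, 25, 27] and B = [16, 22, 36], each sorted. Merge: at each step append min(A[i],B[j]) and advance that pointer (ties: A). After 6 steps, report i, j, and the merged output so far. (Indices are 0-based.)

i=0 j=0: A[i]=2<=B[j]=16 take 2, i++
i=1 j=0: A[i]=11<=B[j]=16 take 11, i++
i=2 j=0: A[i]=20>B[j]=16 take 16, j++
i=2 j=1: A[i]=20<=B[j]=22 take 20, i++
i=3 j=1: A[i]=25>B[j]=22 take 22, j++
i=3 j=2: A[i]=25<=B[j]=36 take 25, i++

i=4, j=2, merged so far=[2, 11, 16, 20, 22, 25]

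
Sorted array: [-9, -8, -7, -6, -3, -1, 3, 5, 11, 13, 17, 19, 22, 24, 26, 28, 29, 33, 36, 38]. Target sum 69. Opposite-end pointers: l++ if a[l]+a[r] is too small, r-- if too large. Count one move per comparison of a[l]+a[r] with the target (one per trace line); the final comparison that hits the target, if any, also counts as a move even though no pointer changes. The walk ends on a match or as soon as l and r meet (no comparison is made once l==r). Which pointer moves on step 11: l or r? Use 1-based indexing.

[1,20] -9+38=29 <69 → l++
[2,20] -8+38=30 <69 → l++
[3,20] -7+38=31 <69 → l++
[4,20] -6+38=32 <69 → l++
[5,20] -3+38=35 <69 → l++
[6,20] -1+38=37 <69 → l++
[7,20] 3+38=41 <69 → l++
[8,20] 5+38=43 <69 → l++
[9,20] 11+38=49 <69 → l++
[10,20] 13+38=51 <69 → l++
[11,20] 17+38=55 <69 → l++

l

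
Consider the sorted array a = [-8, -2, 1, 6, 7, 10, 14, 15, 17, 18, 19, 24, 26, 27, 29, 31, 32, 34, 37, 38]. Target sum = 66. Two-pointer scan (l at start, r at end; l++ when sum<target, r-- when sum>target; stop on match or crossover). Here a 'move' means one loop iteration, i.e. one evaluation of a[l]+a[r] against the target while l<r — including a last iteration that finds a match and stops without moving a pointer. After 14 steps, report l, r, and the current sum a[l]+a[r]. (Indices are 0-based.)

l=14, r=19, sum=67

[0,19] -8+38=30 <66 → l++
[1,19] -2+38=36 <66 → l++
[2,19] 1+38=39 <66 → l++
[3,19] 6+38=44 <66 → l++
[4,19] 7+38=45 <66 → l++
[5,19] 10+38=48 <66 → l++
[6,19] 14+38=52 <66 → l++
[7,19] 15+38=53 <66 → l++
[8,19] 17+38=55 <66 → l++
[9,19] 18+38=56 <66 → l++
[10,19] 19+38=57 <66 → l++
[11,19] 24+38=62 <66 → l++
[12,19] 26+38=64 <66 → l++
[13,19] 27+38=65 <66 → l++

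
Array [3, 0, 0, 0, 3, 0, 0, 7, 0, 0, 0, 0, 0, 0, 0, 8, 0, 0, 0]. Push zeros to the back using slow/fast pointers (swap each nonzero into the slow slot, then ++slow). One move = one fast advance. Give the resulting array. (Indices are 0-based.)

[3, 3, 7, 8, 0, 0, 0, 0, 0, 0, 0, 0, 0, 0, 0, 0, 0, 0, 0]

slow=0 fast=0: a[fast]=3≠0 swap→a[0]=3, slow++,fast++
slow=1 fast=1: a[fast]=0, fast++
slow=1 fast=2: a[fast]=0, fast++
slow=1 fast=3: a[fast]=0, fast++
slow=1 fast=4: a[fast]=3≠0 swap→a[1]=3, slow++,fast++
slow=2 fast=5: a[fast]=0, fast++
slow=2 fast=6: a[fast]=0, fast++
slow=2 fast=7: a[fast]=7≠0 swap→a[2]=7, slow++,fast++
slow=3 fast=8: a[fast]=0, fast++
slow=3 fast=9: a[fast]=0, fast++
slow=3 fast=10: a[fast]=0, fast++
slow=3 fast=11: a[fast]=0, fast++
slow=3 fast=12: a[fast]=0, fast++
slow=3 fast=13: a[fast]=0, fast++
slow=3 fast=14: a[fast]=0, fast++
slow=3 fast=15: a[fast]=8≠0 swap→a[3]=8, slow++,fast++
slow=4 fast=16: a[fast]=0, fast++
slow=4 fast=17: a[fast]=0, fast++
slow=4 fast=18: a[fast]=0, fast++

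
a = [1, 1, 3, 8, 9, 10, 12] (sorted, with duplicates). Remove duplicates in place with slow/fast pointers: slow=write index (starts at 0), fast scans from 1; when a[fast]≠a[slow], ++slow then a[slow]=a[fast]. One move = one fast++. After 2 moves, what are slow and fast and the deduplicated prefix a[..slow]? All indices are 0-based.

slow=1, fast=3, prefix=[1, 3]

slow=0 fast=1: a[fast]=1=a[slow] dup, fast++
slow=0 fast=2: a[fast]=3≠a[slow]=1 write a[1]=3, slow++,fast++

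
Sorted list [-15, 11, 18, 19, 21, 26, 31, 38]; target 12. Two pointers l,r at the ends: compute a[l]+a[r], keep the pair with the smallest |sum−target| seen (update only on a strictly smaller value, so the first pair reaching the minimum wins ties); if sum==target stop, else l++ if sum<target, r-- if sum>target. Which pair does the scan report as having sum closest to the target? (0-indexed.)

pair (-15, 26) with sum 11 (|Δ|=1)

[0,7] -15+38=23 d=11 * → r--
[0,6] -15+31=16 d=4 * → r--
[0,5] -15+26=11 d=1 * → l++
[1,5] 11+26=37 d=25 → r--
[1,4] 11+21=32 d=20 → r--
[1,3] 11+19=30 d=18 → r--
[1,2] 11+18=29 d=17 → r--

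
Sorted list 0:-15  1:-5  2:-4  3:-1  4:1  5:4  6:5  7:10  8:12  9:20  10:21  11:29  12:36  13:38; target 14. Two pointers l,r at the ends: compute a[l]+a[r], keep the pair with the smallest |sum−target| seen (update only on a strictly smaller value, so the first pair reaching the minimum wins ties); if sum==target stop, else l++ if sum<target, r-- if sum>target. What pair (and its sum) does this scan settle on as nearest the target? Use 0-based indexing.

l=0 r=13: -15+38=23 d=9 *, r--
l=0 r=12: -15+36=21 d=7 *, r--
l=0 r=11: -15+29=14 d=0 *, stop

pair (-15, 29) with sum 14 (|Δ|=0)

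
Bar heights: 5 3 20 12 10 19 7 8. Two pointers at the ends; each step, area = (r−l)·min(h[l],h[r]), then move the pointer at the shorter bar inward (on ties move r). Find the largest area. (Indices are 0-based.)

[0,7] min(5,8)*7=35 best=35 * → l++
[1,7] min(3,8)*6=18 best=35 → l++
[2,7] min(20,8)*5=40 best=40 * → r--
[2,6] min(20,7)*4=28 best=40 → r--
[2,5] min(20,19)*3=57 best=57 * → r--
[2,4] min(20,10)*2=20 best=57 → r--
[2,3] min(20,12)*1=12 best=57 → r--

max area = 57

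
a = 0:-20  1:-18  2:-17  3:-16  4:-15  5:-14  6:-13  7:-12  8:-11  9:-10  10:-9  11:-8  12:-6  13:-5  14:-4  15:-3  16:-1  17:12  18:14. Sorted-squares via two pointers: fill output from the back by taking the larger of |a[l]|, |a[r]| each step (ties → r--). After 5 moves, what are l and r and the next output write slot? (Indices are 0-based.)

l=5, r=18, next write slot=13

l=0 r=18: |-20|>|14| out[18]=400, l++
l=1 r=18: |-18|>|14| out[17]=324, l++
l=2 r=18: |-17|>|14| out[16]=289, l++
l=3 r=18: |-16|>|14| out[15]=256, l++
l=4 r=18: |-15|>|14| out[14]=225, l++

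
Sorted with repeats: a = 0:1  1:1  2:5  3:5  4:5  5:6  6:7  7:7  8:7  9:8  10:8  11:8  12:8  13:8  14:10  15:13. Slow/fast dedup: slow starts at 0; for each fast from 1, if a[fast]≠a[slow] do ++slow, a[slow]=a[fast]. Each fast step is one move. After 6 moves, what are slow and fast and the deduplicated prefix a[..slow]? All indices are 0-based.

slow=3, fast=7, prefix=[1, 5, 6, 7]

slow=0 fast=1: a[fast]=1=a[slow] dup, fast++
slow=0 fast=2: a[fast]=5≠a[slow]=1 write a[1]=5, slow++,fast++
slow=1 fast=3: a[fast]=5=a[slow] dup, fast++
slow=1 fast=4: a[fast]=5=a[slow] dup, fast++
slow=1 fast=5: a[fast]=6≠a[slow]=5 write a[2]=6, slow++,fast++
slow=2 fast=6: a[fast]=7≠a[slow]=6 write a[3]=7, slow++,fast++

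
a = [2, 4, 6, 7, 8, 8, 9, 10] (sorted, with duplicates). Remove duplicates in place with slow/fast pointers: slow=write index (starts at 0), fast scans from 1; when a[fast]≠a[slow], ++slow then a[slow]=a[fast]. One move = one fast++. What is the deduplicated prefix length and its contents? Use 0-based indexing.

length 7; prefix = [2, 4, 6, 7, 8, 9, 10]

(s=0,f=1) a[fast]=4≠a[slow]=2 write a[1]=4 → slow++,fast++
(s=1,f=2) a[fast]=6≠a[slow]=4 write a[2]=6 → slow++,fast++
(s=2,f=3) a[fast]=7≠a[slow]=6 write a[3]=7 → slow++,fast++
(s=3,f=4) a[fast]=8≠a[slow]=7 write a[4]=8 → slow++,fast++
(s=4,f=5) a[fast]=8=a[slow] dup → fast++
(s=4,f=6) a[fast]=9≠a[slow]=8 write a[5]=9 → slow++,fast++
(s=5,f=7) a[fast]=10≠a[slow]=9 write a[6]=10 → slow++,fast++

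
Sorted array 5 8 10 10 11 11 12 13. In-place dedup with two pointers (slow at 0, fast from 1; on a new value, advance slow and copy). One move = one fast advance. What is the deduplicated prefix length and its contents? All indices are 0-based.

length 6; prefix = [5, 8, 10, 11, 12, 13]

slow=0 fast=1: a[fast]=8≠a[slow]=5 write a[1]=8, slow++,fast++
slow=1 fast=2: a[fast]=10≠a[slow]=8 write a[2]=10, slow++,fast++
slow=2 fast=3: a[fast]=10=a[slow] dup, fast++
slow=2 fast=4: a[fast]=11≠a[slow]=10 write a[3]=11, slow++,fast++
slow=3 fast=5: a[fast]=11=a[slow] dup, fast++
slow=3 fast=6: a[fast]=12≠a[slow]=11 write a[4]=12, slow++,fast++
slow=4 fast=7: a[fast]=13≠a[slow]=12 write a[5]=13, slow++,fast++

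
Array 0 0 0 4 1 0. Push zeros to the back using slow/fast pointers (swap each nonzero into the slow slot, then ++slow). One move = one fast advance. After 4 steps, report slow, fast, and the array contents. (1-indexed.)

slow=1 fast=1: a[fast]=0, fast++
slow=1 fast=2: a[fast]=0, fast++
slow=1 fast=3: a[fast]=0, fast++
slow=1 fast=4: a[fast]=4≠0 swap→a[1]=4, slow++,fast++

slow=2, fast=5, a=[4, 0, 0, 0, 1, 0]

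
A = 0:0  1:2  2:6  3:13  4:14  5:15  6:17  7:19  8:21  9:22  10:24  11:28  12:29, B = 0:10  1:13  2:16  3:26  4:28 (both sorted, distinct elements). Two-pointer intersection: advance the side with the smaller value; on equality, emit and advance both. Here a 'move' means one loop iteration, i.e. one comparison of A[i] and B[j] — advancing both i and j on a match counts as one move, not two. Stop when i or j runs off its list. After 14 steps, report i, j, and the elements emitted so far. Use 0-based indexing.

[i=0,j=0] 0<10 → i++
[i=1,j=0] 2<10 → i++
[i=2,j=0] 6<10 → i++
[i=3,j=0] 13>10 → j++
[i=3,j=1] 13==13 emit → i++,j++
[i=4,j=2] 14<16 → i++
[i=5,j=2] 15<16 → i++
[i=6,j=2] 17>16 → j++
[i=6,j=3] 17<26 → i++
[i=7,j=3] 19<26 → i++
[i=8,j=3] 21<26 → i++
[i=9,j=3] 22<26 → i++
[i=10,j=3] 24<26 → i++
[i=11,j=3] 28>26 → j++

i=11, j=4, emitted=[13]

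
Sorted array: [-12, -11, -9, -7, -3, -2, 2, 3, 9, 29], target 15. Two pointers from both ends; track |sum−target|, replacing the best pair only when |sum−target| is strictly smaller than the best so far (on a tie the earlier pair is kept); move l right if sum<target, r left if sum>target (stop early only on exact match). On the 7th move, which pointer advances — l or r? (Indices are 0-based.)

l

[0,9] -12+29=17 d=2 * → r--
[0,8] -12+9=-3 d=18 → l++
[1,8] -11+9=-2 d=17 → l++
[2,8] -9+9=0 d=15 → l++
[3,8] -7+9=2 d=13 → l++
[4,8] -3+9=6 d=9 → l++
[5,8] -2+9=7 d=8 → l++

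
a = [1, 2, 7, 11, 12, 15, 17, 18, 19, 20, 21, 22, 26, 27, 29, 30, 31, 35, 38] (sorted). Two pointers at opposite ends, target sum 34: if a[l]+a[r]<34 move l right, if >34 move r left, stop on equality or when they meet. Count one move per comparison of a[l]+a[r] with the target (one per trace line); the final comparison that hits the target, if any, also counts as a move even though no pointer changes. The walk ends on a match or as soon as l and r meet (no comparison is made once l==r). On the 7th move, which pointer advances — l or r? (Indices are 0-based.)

r

[0,18] 1+38=39 >34 → r--
[0,17] 1+35=36 >34 → r--
[0,16] 1+31=32 <34 → l++
[1,16] 2+31=33 <34 → l++
[2,16] 7+31=38 >34 → r--
[2,15] 7+30=37 >34 → r--
[2,14] 7+29=36 >34 → r--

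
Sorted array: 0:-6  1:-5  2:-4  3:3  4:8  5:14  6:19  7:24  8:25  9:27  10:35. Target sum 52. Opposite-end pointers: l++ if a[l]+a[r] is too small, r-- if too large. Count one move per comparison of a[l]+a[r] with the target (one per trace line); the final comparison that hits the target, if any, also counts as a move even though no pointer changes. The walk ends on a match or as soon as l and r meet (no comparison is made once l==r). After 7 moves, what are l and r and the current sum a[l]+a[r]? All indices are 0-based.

l=0 r=10: -6+35=29 <52, l++
l=1 r=10: -5+35=30 <52, l++
l=2 r=10: -4+35=31 <52, l++
l=3 r=10: 3+35=38 <52, l++
l=4 r=10: 8+35=43 <52, l++
l=5 r=10: 14+35=49 <52, l++
l=6 r=10: 19+35=54 >52, r--

l=6, r=9, sum=46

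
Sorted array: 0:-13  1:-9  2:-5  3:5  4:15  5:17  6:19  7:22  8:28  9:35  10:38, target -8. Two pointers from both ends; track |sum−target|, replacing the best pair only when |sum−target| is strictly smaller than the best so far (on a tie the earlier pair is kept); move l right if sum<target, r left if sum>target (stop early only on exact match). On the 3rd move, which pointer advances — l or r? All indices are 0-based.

r

l=0 r=10: -13+38=25 d=33 *, r--
l=0 r=9: -13+35=22 d=30 *, r--
l=0 r=8: -13+28=15 d=23 *, r--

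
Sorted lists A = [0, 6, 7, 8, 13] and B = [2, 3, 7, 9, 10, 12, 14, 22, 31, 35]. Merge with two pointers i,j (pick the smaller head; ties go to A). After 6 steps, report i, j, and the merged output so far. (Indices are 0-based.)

i=3, j=3, merged so far=[0, 2, 3, 6, 7, 7]

i=0 j=0: A[i]=0<=B[j]=2 take 0, i++
i=1 j=0: A[i]=6>B[j]=2 take 2, j++
i=1 j=1: A[i]=6>B[j]=3 take 3, j++
i=1 j=2: A[i]=6<=B[j]=7 take 6, i++
i=2 j=2: A[i]=7<=B[j]=7 take 7, i++
i=3 j=2: A[i]=8>B[j]=7 take 7, j++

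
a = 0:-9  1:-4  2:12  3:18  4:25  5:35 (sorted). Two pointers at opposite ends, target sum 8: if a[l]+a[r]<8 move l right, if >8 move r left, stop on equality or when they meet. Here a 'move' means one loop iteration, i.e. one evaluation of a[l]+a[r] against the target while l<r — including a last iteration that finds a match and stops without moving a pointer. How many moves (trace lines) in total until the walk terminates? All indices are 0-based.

5 moves

l=0 r=5: -9+35=26 >8, r--
l=0 r=4: -9+25=16 >8, r--
l=0 r=3: -9+18=9 >8, r--
l=0 r=2: -9+12=3 <8, l++
l=1 r=2: -4+12=8, found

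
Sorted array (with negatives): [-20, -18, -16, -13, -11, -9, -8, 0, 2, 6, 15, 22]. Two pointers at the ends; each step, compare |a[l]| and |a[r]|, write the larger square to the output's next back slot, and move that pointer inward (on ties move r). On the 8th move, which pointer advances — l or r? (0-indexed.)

l=0 r=11: |-20|<=|22| out[11]=484, r--
l=0 r=10: |-20|>|15| out[10]=400, l++
l=1 r=10: |-18|>|15| out[9]=324, l++
l=2 r=10: |-16|>|15| out[8]=256, l++
l=3 r=10: |-13|<=|15| out[7]=225, r--
l=3 r=9: |-13|>|6| out[6]=169, l++
l=4 r=9: |-11|>|6| out[5]=121, l++
l=5 r=9: |-9|>|6| out[4]=81, l++

l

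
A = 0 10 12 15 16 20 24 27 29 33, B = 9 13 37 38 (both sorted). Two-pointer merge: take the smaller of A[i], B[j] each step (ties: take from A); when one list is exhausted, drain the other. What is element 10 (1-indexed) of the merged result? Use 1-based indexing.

[i=1,j=1] A[i]=0<=B[j]=9 take 0 → i++
[i=2,j=1] A[i]=10>B[j]=9 take 9 → j++
[i=2,j=2] A[i]=10<=B[j]=13 take 10 → i++
[i=3,j=2] A[i]=12<=B[j]=13 take 12 → i++
[i=4,j=2] A[i]=15>B[j]=13 take 13 → j++
[i=4,j=3] A[i]=15<=B[j]=37 take 15 → i++
[i=5,j=3] A[i]=16<=B[j]=37 take 16 → i++
[i=6,j=3] A[i]=20<=B[j]=37 take 20 → i++
[i=7,j=3] A[i]=24<=B[j]=37 take 24 → i++
[i=8,j=3] A[i]=27<=B[j]=37 take 27 → i++
[i=9,j=3] A[i]=29<=B[j]=37 take 29 → i++
[i=10,j=3] A[i]=33<=B[j]=37 take 33 → i++
[i=11,j=3] A done, take B[j]=37 → j++
[i=11,j=4] A done, take B[j]=38 → j++

merged[10] = 27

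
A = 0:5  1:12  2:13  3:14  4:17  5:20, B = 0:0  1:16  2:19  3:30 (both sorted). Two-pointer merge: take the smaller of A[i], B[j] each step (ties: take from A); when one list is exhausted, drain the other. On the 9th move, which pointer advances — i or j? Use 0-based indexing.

[i=0,j=0] A[i]=5>B[j]=0 take 0 → j++
[i=0,j=1] A[i]=5<=B[j]=16 take 5 → i++
[i=1,j=1] A[i]=12<=B[j]=16 take 12 → i++
[i=2,j=1] A[i]=13<=B[j]=16 take 13 → i++
[i=3,j=1] A[i]=14<=B[j]=16 take 14 → i++
[i=4,j=1] A[i]=17>B[j]=16 take 16 → j++
[i=4,j=2] A[i]=17<=B[j]=19 take 17 → i++
[i=5,j=2] A[i]=20>B[j]=19 take 19 → j++
[i=5,j=3] A[i]=20<=B[j]=30 take 20 → i++

i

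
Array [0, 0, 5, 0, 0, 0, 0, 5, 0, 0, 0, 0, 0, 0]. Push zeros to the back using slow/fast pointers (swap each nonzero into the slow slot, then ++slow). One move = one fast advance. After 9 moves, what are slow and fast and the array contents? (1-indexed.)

slow=3, fast=10, a=[5, 5, 0, 0, 0, 0, 0, 0, 0, 0, 0, 0, 0, 0]

(s=1,f=1) a[fast]=0 → fast++
(s=1,f=2) a[fast]=0 → fast++
(s=1,f=3) a[fast]=5≠0 swap→a[1]=5 → slow++,fast++
(s=2,f=4) a[fast]=0 → fast++
(s=2,f=5) a[fast]=0 → fast++
(s=2,f=6) a[fast]=0 → fast++
(s=2,f=7) a[fast]=0 → fast++
(s=2,f=8) a[fast]=5≠0 swap→a[2]=5 → slow++,fast++
(s=3,f=9) a[fast]=0 → fast++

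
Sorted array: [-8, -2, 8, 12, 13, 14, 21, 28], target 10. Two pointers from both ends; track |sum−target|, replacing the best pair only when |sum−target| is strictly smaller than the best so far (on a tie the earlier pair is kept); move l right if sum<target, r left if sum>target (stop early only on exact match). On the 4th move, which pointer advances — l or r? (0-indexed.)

[0,7] -8+28=20 d=10 * → r--
[0,6] -8+21=13 d=3 * → r--
[0,5] -8+14=6 d=4 → l++
[1,5] -2+14=12 d=2 * → r--

r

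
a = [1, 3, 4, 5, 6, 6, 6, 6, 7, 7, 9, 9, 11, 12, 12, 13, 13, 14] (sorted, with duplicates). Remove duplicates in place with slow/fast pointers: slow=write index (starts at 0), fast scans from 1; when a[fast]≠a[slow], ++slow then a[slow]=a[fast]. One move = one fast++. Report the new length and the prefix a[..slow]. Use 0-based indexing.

length 11; prefix = [1, 3, 4, 5, 6, 7, 9, 11, 12, 13, 14]

(s=0,f=1) a[fast]=3≠a[slow]=1 write a[1]=3 → slow++,fast++
(s=1,f=2) a[fast]=4≠a[slow]=3 write a[2]=4 → slow++,fast++
(s=2,f=3) a[fast]=5≠a[slow]=4 write a[3]=5 → slow++,fast++
(s=3,f=4) a[fast]=6≠a[slow]=5 write a[4]=6 → slow++,fast++
(s=4,f=5) a[fast]=6=a[slow] dup → fast++
(s=4,f=6) a[fast]=6=a[slow] dup → fast++
(s=4,f=7) a[fast]=6=a[slow] dup → fast++
(s=4,f=8) a[fast]=7≠a[slow]=6 write a[5]=7 → slow++,fast++
(s=5,f=9) a[fast]=7=a[slow] dup → fast++
(s=5,f=10) a[fast]=9≠a[slow]=7 write a[6]=9 → slow++,fast++
(s=6,f=11) a[fast]=9=a[slow] dup → fast++
(s=6,f=12) a[fast]=11≠a[slow]=9 write a[7]=11 → slow++,fast++
(s=7,f=13) a[fast]=12≠a[slow]=11 write a[8]=12 → slow++,fast++
(s=8,f=14) a[fast]=12=a[slow] dup → fast++
(s=8,f=15) a[fast]=13≠a[slow]=12 write a[9]=13 → slow++,fast++
(s=9,f=16) a[fast]=13=a[slow] dup → fast++
(s=9,f=17) a[fast]=14≠a[slow]=13 write a[10]=14 → slow++,fast++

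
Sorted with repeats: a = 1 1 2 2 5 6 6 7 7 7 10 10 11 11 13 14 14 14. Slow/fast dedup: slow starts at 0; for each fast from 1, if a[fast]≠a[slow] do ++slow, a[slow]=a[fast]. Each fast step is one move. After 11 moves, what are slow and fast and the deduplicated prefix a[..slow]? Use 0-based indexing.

slow=5, fast=12, prefix=[1, 2, 5, 6, 7, 10]

(s=0,f=1) a[fast]=1=a[slow] dup → fast++
(s=0,f=2) a[fast]=2≠a[slow]=1 write a[1]=2 → slow++,fast++
(s=1,f=3) a[fast]=2=a[slow] dup → fast++
(s=1,f=4) a[fast]=5≠a[slow]=2 write a[2]=5 → slow++,fast++
(s=2,f=5) a[fast]=6≠a[slow]=5 write a[3]=6 → slow++,fast++
(s=3,f=6) a[fast]=6=a[slow] dup → fast++
(s=3,f=7) a[fast]=7≠a[slow]=6 write a[4]=7 → slow++,fast++
(s=4,f=8) a[fast]=7=a[slow] dup → fast++
(s=4,f=9) a[fast]=7=a[slow] dup → fast++
(s=4,f=10) a[fast]=10≠a[slow]=7 write a[5]=10 → slow++,fast++
(s=5,f=11) a[fast]=10=a[slow] dup → fast++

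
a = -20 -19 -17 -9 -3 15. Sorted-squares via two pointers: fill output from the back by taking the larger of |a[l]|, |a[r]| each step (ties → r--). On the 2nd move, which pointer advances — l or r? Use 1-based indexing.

l

l=1 r=6: |-20|>|15| out[6]=400, l++
l=2 r=6: |-19|>|15| out[5]=361, l++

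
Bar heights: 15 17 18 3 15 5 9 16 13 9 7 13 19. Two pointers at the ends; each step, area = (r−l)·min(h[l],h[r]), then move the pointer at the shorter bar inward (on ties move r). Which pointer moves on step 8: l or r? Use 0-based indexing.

[0,12] min(15,19)*12=180 best=180 * → l++
[1,12] min(17,19)*11=187 best=187 * → l++
[2,12] min(18,19)*10=180 best=187 → l++
[3,12] min(3,19)*9=27 best=187 → l++
[4,12] min(15,19)*8=120 best=187 → l++
[5,12] min(5,19)*7=35 best=187 → l++
[6,12] min(9,19)*6=54 best=187 → l++
[7,12] min(16,19)*5=80 best=187 → l++

l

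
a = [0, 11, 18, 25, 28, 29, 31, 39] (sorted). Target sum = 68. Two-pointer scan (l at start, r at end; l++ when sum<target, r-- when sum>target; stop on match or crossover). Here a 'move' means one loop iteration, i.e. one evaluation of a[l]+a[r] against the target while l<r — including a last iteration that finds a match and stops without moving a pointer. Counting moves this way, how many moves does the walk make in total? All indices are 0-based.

[0,7] 0+39=39 <68 → l++
[1,7] 11+39=50 <68 → l++
[2,7] 18+39=57 <68 → l++
[3,7] 25+39=64 <68 → l++
[4,7] 28+39=67 <68 → l++
[5,7] 29+39=68 → found

6 moves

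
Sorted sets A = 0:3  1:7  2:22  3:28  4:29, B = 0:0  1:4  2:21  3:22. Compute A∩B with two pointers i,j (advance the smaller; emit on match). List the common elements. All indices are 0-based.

i=0 j=0: 3>0, j++
i=0 j=1: 3<4, i++
i=1 j=1: 7>4, j++
i=1 j=2: 7<21, i++
i=2 j=2: 22>21, j++
i=2 j=3: 22==22 emit, i++,j++

intersection = [22]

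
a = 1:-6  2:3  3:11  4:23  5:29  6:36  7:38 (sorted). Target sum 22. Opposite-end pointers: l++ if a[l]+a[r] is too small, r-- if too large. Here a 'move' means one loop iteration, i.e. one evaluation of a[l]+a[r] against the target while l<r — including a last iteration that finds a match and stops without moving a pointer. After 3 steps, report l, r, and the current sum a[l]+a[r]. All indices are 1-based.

l=1, r=4, sum=17

[1,7] -6+38=32 >22 → r--
[1,6] -6+36=30 >22 → r--
[1,5] -6+29=23 >22 → r--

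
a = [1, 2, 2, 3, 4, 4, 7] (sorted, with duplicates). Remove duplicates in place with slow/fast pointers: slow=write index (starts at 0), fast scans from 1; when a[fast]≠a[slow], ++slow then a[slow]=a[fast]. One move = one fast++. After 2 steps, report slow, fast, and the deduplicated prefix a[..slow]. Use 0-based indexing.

slow=1, fast=3, prefix=[1, 2]

slow=0 fast=1: a[fast]=2≠a[slow]=1 write a[1]=2, slow++,fast++
slow=1 fast=2: a[fast]=2=a[slow] dup, fast++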